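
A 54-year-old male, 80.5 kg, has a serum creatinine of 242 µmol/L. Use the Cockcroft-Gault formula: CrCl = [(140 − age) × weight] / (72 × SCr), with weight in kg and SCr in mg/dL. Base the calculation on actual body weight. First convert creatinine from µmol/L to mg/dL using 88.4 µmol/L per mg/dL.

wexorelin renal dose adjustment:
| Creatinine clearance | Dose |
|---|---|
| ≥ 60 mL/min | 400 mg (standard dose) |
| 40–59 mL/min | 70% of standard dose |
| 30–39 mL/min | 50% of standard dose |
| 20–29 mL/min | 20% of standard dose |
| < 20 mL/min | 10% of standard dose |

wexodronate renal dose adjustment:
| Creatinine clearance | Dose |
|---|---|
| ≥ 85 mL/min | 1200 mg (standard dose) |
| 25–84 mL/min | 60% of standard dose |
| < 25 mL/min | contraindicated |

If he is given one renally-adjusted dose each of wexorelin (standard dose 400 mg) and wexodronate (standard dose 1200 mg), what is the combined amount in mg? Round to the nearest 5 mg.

920 mg

SCr = 242 / 88.4 = 2.738 mg/dL
CrCl = (140 − 54) × 80.5 / (72 × 2.738) = 6923.0 / 197.14 ≈ 35.1 mL/min
CrCl ≈ 35 mL/min.
wexorelin: 30–39 mL/min → 50% of 400 mg = 200 mg.
wexodronate: 25–84 mL/min → 60% of 1200 mg = 720 mg.
Total = 200 + 720 = 920 mg.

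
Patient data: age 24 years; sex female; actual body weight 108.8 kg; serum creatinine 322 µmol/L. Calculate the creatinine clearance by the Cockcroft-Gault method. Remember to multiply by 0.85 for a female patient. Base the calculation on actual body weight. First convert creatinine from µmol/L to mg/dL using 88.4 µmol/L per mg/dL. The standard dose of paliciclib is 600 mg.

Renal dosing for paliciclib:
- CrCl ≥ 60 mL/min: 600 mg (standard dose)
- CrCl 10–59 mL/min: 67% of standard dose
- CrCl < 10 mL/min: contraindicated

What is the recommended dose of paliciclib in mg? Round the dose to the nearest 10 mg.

SCr = 322 / 88.4 = 3.643 mg/dL
CrCl = (140 − 24) × 108.8 / (72 × 3.643) × 0.85 = 12620.8 / 262.30 × 0.85 ≈ 40.9 mL/min
CrCl ≈ 41 mL/min → bracket 10–59 mL/min.
67% of 600 mg = 402 mg → 400 mg

400 mg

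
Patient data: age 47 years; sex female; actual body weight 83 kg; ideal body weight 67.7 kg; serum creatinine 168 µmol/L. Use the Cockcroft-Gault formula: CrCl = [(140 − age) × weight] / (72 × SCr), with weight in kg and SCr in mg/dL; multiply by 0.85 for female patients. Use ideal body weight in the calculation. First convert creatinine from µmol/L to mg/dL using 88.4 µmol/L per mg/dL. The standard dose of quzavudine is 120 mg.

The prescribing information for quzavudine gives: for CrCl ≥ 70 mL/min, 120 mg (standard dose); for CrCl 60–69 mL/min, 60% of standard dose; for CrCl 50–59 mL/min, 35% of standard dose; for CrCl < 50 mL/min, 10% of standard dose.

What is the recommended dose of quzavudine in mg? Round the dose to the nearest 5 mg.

10 mg

SCr = 168 / 88.4 = 1.9 mg/dL
CrCl = (140 − 47) × 67.7 / (72 × 1.9) × 0.85 = 6296.1 / 136.80 × 0.85 ≈ 39.1 mL/min
CrCl ≈ 39 mL/min → bracket < 50 mL/min.
10% of 120 mg = 12 mg → 10 mg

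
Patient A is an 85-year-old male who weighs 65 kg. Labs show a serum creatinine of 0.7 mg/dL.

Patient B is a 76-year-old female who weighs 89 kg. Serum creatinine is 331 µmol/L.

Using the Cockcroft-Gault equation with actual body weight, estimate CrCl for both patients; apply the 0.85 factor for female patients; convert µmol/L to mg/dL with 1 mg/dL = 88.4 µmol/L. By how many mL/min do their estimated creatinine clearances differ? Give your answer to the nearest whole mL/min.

53 mL/min

Patient A: CrCl = (140 − 85) × 65 / (72 × 0.7) = 3575.0 / 50.40 ≈ 70.9 mL/min
Patient B: SCr = 331 / 88.4 = 3.744 mg/dL
Patient B: CrCl = (140 − 76) × 89 / (72 × 3.744) × 0.85 = 5696.0 / 269.57 × 0.85 ≈ 18.0 mL/min
|70.9 − 18.0| = 52.9 mL/min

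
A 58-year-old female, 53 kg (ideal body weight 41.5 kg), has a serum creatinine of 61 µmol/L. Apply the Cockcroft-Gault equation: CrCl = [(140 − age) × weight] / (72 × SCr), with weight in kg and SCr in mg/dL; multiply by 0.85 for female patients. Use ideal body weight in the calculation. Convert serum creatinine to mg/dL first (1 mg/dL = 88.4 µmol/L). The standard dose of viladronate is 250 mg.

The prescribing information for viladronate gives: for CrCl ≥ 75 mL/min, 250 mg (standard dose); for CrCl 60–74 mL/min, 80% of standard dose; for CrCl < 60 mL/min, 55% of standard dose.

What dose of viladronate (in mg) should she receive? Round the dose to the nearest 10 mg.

SCr = 61 / 88.4 = 0.69 mg/dL
CrCl = (140 − 58) × 41.5 / (72 × 0.69) × 0.85 = 3403.0 / 49.68 × 0.85 ≈ 58.2 mL/min
CrCl ≈ 58 mL/min → bracket < 60 mL/min.
55% of 250 mg = 137.5 mg → 140 mg

140 mg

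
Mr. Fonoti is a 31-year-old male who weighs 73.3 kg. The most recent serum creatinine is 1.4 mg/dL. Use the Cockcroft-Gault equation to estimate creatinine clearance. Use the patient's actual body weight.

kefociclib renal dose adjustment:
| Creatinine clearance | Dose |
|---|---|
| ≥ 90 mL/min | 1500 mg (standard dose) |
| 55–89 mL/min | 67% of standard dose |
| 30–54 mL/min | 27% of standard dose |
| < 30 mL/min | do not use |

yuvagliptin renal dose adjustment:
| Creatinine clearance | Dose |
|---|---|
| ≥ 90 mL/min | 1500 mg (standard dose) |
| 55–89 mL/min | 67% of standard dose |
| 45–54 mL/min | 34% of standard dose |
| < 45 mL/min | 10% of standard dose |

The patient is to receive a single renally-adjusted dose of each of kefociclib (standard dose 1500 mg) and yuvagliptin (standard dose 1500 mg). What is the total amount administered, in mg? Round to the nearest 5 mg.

2010 mg

CrCl = (140 − 31) × 73.3 / (72 × 1.4) = 7989.7 / 100.80 ≈ 79.3 mL/min
CrCl ≈ 79 mL/min.
kefociclib: 55–89 mL/min → 67% of 1500 mg = 1005 mg.
yuvagliptin: 55–89 mL/min → 67% of 1500 mg = 1005 mg.
Total = 1005 + 1005 = 2010 mg.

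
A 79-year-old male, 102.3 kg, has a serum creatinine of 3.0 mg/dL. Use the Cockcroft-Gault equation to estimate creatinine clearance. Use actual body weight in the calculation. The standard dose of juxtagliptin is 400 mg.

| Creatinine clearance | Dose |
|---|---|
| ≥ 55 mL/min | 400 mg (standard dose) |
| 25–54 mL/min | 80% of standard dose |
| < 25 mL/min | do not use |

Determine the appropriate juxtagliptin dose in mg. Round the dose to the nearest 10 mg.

CrCl = (140 − 79) × 102.3 / (72 × 3) = 6240.3 / 216.00 ≈ 28.9 mL/min
CrCl ≈ 29 mL/min → bracket 25–54 mL/min.
80% of 400 mg = 320 mg

320 mg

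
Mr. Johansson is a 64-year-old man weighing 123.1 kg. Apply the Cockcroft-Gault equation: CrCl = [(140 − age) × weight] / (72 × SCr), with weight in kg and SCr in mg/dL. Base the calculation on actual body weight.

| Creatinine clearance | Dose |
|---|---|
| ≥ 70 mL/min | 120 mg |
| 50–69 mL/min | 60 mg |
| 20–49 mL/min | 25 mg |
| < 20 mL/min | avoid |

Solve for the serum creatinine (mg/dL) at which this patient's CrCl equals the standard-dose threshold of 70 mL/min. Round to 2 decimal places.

1.86 mg/dL

Standard dose requires CrCl ≥ 70 mL/min.
Set (140 − 64) × 123.1 / (72 × SCr) = 70
SCr = (140 − 64) × 123.1 / (72 × 70) = 1.856 mg/dL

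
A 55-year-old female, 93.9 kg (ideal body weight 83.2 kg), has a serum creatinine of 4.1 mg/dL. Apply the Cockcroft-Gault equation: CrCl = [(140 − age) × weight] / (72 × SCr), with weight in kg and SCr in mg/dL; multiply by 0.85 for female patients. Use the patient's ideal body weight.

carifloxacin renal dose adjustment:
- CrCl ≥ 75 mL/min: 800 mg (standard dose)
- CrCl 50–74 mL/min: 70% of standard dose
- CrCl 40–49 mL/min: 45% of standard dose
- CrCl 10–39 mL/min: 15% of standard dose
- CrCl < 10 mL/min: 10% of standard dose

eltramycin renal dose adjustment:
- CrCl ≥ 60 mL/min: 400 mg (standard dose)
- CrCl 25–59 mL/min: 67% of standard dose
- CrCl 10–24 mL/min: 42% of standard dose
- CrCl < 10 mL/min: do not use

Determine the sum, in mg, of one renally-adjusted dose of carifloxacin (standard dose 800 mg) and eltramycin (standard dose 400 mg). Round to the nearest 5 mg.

290 mg

CrCl = (140 − 55) × 83.2 / (72 × 4.1) × 0.85 = 7072.0 / 295.20 × 0.85 ≈ 20.4 mL/min
CrCl ≈ 20 mL/min.
carifloxacin: 10–39 mL/min → 15% of 800 mg = 120 mg.
eltramycin: 10–24 mL/min → 42% of 400 mg = 168 mg.
Total = 120 + 168 = 288 mg.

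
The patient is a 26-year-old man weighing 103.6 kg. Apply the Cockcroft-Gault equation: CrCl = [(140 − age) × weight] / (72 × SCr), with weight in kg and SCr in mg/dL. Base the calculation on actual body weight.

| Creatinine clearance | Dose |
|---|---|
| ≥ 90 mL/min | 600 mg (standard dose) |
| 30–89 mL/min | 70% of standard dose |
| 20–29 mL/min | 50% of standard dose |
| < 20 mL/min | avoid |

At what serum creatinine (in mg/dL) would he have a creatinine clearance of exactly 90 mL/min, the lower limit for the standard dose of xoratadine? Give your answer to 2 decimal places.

1.82 mg/dL

Standard dose requires CrCl ≥ 90 mL/min.
Set (140 − 26) × 103.6 / (72 × SCr) = 90
SCr = (140 − 26) × 103.6 / (72 × 90) = 1.823 mg/dL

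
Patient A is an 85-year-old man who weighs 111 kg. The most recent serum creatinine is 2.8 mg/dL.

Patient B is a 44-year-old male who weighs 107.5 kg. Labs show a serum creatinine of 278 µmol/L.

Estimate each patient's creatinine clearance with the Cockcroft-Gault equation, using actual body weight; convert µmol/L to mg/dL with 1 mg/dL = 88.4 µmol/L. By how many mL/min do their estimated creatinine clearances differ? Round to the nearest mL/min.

15 mL/min

Patient A: CrCl = (140 − 85) × 111 / (72 × 2.8) = 6105.0 / 201.60 ≈ 30.3 mL/min
Patient B: SCr = 278 / 88.4 = 3.145 mg/dL
Patient B: CrCl = (140 − 44) × 107.5 / (72 × 3.145) = 10320.0 / 226.44 ≈ 45.6 mL/min
|30.3 − 45.6| = 15.3 mL/min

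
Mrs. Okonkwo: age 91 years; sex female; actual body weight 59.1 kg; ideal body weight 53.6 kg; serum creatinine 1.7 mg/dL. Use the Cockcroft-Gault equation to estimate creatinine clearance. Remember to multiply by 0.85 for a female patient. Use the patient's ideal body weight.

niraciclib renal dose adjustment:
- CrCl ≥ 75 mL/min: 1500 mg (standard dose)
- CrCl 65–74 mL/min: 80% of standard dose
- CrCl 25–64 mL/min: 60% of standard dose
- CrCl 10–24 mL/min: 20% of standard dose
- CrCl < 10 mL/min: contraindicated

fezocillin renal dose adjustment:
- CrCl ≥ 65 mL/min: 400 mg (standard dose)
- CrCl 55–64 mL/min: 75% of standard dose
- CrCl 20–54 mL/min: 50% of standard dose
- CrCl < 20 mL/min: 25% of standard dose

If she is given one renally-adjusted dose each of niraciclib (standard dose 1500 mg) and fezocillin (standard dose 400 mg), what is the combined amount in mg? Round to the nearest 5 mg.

400 mg

CrCl = (140 − 91) × 53.6 / (72 × 1.7) × 0.85 = 2626.4 / 122.40 × 0.85 ≈ 18.2 mL/min
CrCl ≈ 18 mL/min.
niraciclib: 10–24 mL/min → 20% of 1500 mg = 300 mg.
fezocillin: < 20 mL/min → 25% of 400 mg = 100 mg.
Total = 300 + 100 = 400 mg.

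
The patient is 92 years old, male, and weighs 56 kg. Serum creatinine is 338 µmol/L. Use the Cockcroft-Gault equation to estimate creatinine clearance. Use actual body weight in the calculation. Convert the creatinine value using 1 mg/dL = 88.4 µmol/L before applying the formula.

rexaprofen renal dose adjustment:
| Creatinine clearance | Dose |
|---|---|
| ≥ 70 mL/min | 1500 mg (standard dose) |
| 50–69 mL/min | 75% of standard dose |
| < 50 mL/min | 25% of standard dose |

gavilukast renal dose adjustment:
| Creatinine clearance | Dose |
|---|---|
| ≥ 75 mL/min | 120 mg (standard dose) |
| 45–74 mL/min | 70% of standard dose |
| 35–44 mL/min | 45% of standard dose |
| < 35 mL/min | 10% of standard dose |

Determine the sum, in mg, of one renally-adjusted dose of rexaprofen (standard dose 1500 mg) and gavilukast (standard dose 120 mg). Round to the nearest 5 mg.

SCr = 338 / 88.4 = 3.824 mg/dL
CrCl = (140 − 92) × 56 / (72 × 3.824) = 2688.0 / 275.33 ≈ 9.8 mL/min
CrCl ≈ 10 mL/min.
rexaprofen: < 50 mL/min → 25% of 1500 mg = 375 mg.
gavilukast: < 35 mL/min → 10% of 120 mg = 12 mg.
Total = 375 + 12 = 387 mg.

385 mg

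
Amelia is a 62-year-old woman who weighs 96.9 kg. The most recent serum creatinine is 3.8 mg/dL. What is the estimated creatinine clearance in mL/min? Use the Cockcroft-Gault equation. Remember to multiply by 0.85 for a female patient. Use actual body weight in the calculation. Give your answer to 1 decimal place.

CrCl = (140 − 62) × 96.9 / (72 × 3.8) × 0.85 = 7558.2 / 273.60 × 0.85 ≈ 23.5 mL/min

23.5 mL/min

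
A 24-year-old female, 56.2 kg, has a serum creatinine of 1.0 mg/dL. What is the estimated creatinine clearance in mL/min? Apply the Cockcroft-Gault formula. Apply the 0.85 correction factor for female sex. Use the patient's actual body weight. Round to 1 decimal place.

77.0 mL/min

CrCl = (140 − 24) × 56.2 / (72 × 1) × 0.85 = 6519.2 / 72.00 × 0.85 ≈ 77.0 mL/min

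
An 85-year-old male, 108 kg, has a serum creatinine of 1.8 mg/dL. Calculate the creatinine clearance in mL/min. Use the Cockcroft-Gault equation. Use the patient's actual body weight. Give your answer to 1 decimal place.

45.8 mL/min

CrCl = (140 − 85) × 108 / (72 × 1.8) = 5940.0 / 129.60 ≈ 45.8 mL/min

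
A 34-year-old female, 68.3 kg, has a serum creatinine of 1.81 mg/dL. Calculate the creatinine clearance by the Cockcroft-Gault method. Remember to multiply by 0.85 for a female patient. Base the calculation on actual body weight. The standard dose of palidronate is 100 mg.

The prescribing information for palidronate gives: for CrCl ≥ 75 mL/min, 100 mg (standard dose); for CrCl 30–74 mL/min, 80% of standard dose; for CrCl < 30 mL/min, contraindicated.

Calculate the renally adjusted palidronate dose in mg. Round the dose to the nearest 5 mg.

CrCl = (140 − 34) × 68.3 / (72 × 1.81) × 0.85 = 7239.8 / 130.32 × 0.85 ≈ 47.2 mL/min
CrCl ≈ 47 mL/min → bracket 30–74 mL/min.
80% of 100 mg = 80 mg

80 mg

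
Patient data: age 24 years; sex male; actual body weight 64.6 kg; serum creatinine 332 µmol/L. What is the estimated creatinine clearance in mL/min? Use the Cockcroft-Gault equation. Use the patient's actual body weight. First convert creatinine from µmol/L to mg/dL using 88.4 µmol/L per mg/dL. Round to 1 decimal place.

27.7 mL/min

SCr = 332 / 88.4 = 3.756 mg/dL
CrCl = (140 − 24) × 64.6 / (72 × 3.756) = 7493.6 / 270.43 ≈ 27.7 mL/min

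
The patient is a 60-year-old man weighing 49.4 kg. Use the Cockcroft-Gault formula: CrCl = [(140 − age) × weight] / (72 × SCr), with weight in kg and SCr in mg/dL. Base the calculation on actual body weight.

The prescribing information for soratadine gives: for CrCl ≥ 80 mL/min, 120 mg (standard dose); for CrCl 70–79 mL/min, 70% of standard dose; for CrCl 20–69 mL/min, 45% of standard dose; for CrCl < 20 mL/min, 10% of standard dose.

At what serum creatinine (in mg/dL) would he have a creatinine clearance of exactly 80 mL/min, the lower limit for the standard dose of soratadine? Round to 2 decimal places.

0.69 mg/dL

Standard dose requires CrCl ≥ 80 mL/min.
Set (140 − 60) × 49.4 / (72 × SCr) = 80
SCr = (140 − 60) × 49.4 / (72 × 80) = 0.686 mg/dL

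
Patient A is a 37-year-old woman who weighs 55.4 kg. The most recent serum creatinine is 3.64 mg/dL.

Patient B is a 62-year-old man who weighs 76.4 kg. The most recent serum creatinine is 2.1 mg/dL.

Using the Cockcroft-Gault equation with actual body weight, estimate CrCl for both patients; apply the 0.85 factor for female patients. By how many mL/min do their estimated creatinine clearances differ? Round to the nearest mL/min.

Patient A: CrCl = (140 − 37) × 55.4 / (72 × 3.64) × 0.85 = 5706.2 / 262.08 × 0.85 ≈ 18.5 mL/min
Patient B: CrCl = (140 − 62) × 76.4 / (72 × 2.1) = 5959.2 / 151.20 ≈ 39.4 mL/min
|18.5 − 39.4| = 20.9 mL/min

21 mL/min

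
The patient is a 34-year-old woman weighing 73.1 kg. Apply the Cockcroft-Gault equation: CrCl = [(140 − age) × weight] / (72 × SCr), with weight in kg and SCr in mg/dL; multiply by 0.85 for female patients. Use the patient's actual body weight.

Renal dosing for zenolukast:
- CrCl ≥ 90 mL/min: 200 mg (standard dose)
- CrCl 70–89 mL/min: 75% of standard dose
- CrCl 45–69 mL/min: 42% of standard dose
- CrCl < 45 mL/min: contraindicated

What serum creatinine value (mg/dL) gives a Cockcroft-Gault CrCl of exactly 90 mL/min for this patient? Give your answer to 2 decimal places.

1.02 mg/dL

Standard dose requires CrCl ≥ 90 mL/min.
Set (140 − 34) × 73.1 × 0.85 / (72 × SCr) = 90
SCr = (140 − 34) × 73.1 × 0.85 / (72 × 90) = 1.016 mg/dL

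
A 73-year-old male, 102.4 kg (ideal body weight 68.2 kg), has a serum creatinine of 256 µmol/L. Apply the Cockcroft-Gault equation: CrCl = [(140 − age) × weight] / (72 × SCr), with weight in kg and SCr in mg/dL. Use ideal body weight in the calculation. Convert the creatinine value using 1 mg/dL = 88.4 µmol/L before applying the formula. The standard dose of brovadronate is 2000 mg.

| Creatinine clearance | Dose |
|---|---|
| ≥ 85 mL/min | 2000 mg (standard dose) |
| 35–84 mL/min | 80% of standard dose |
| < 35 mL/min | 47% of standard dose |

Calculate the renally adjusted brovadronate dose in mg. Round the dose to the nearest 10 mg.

940 mg

SCr = 256 / 88.4 = 2.896 mg/dL
CrCl = (140 − 73) × 68.2 / (72 × 2.896) = 4569.4 / 208.51 ≈ 21.9 mL/min
CrCl ≈ 22 mL/min → bracket < 35 mL/min.
47% of 2000 mg = 940 mg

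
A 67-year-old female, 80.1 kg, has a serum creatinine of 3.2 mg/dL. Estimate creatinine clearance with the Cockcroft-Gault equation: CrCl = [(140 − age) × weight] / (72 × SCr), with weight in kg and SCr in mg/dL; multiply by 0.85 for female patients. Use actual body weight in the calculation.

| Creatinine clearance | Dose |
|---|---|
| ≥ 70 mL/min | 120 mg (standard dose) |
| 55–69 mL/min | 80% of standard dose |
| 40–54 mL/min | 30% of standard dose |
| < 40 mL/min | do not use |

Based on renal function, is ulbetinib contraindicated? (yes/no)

CrCl = (140 − 67) × 80.1 / (72 × 3.2) × 0.85 = 5847.3 / 230.40 × 0.85 ≈ 21.6 mL/min
CrCl ≈ 22 mL/min, which is < 40 mL/min.

yes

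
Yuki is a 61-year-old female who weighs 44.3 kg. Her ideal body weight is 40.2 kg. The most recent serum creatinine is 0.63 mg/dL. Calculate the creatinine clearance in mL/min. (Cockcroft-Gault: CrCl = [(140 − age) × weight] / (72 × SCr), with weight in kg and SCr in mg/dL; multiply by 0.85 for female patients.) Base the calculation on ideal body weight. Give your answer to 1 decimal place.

59.5 mL/min

CrCl = (140 − 61) × 40.2 / (72 × 0.63) × 0.85 = 3175.8 / 45.36 × 0.85 ≈ 59.5 mL/min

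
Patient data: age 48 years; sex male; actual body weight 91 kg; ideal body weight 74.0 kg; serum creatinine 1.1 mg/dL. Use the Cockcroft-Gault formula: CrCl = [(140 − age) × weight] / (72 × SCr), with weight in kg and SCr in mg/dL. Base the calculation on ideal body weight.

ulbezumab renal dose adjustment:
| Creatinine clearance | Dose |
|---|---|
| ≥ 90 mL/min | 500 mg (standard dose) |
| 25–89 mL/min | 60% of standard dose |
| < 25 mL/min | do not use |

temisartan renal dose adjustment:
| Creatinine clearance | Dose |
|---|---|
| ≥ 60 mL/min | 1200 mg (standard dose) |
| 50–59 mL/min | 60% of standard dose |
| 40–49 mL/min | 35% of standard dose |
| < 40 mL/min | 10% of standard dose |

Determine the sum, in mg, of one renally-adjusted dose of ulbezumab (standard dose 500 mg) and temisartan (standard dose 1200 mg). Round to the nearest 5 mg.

CrCl = (140 − 48) × 74 / (72 × 1.1) = 6808.0 / 79.20 ≈ 86.0 mL/min
CrCl ≈ 86 mL/min.
ulbezumab: 25–89 mL/min → 60% of 500 mg = 300 mg.
temisartan: ≥ 60 mL/min → 100% of 1200 mg = 1200 mg.
Total = 300 + 1200 = 1500 mg.

1500 mg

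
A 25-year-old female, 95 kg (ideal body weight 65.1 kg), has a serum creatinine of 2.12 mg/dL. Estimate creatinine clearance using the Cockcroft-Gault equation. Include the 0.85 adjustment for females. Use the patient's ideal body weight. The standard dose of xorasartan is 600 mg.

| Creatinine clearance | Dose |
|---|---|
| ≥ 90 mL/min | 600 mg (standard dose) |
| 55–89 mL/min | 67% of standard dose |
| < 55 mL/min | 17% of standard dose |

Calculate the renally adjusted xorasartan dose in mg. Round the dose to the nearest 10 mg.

CrCl = (140 − 25) × 65.1 / (72 × 2.12) × 0.85 = 7486.5 / 152.64 × 0.85 ≈ 41.7 mL/min
CrCl ≈ 42 mL/min → bracket < 55 mL/min.
17% of 600 mg = 102 mg → 100 mg

100 mg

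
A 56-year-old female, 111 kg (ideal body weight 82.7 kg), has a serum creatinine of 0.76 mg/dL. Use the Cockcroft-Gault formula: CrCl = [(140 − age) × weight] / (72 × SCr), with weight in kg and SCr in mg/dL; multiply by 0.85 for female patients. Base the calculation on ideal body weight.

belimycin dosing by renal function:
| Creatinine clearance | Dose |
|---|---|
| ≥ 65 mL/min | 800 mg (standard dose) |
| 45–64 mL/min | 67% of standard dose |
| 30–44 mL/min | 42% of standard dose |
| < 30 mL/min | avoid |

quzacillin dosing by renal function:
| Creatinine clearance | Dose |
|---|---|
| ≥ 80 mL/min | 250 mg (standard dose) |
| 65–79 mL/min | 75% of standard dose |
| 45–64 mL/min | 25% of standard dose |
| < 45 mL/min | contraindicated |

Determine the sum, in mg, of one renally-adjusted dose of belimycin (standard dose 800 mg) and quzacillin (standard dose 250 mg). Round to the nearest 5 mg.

1050 mg

CrCl = (140 − 56) × 82.7 / (72 × 0.76) × 0.85 = 6946.8 / 54.72 × 0.85 ≈ 107.9 mL/min
CrCl ≈ 108 mL/min.
belimycin: ≥ 65 mL/min → 100% of 800 mg = 800 mg.
quzacillin: ≥ 80 mL/min → 100% of 250 mg = 250 mg.
Total = 800 + 250 = 1050 mg.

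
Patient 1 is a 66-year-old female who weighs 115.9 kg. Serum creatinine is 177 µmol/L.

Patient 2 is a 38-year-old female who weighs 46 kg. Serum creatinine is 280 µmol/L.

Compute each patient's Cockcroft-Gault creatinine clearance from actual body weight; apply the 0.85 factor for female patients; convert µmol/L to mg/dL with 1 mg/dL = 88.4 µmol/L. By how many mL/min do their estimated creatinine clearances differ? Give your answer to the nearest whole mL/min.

33 mL/min

Patient 1: SCr = 177 / 88.4 = 2.002 mg/dL
Patient 1: CrCl = (140 − 66) × 115.9 / (72 × 2.002) × 0.85 = 8576.6 / 144.14 × 0.85 ≈ 50.6 mL/min
Patient 2: SCr = 280 / 88.4 = 3.167 mg/dL
Patient 2: CrCl = (140 − 38) × 46 / (72 × 3.167) × 0.85 = 4692.0 / 228.02 × 0.85 ≈ 17.5 mL/min
|50.6 − 17.5| = 33.1 mL/min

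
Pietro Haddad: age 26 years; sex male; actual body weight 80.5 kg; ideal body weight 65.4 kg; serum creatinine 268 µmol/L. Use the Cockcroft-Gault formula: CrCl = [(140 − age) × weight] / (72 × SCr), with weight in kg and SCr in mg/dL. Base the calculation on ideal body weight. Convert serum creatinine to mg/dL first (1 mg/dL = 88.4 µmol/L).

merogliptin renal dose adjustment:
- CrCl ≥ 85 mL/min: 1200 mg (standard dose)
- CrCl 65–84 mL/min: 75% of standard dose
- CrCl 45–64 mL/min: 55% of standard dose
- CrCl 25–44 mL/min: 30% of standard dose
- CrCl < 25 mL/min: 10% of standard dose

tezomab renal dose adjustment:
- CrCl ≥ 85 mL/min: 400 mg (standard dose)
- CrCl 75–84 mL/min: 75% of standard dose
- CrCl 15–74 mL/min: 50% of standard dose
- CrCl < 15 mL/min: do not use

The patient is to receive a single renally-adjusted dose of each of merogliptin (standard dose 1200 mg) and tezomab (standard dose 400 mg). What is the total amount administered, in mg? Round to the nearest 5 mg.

SCr = 268 / 88.4 = 3.032 mg/dL
CrCl = (140 − 26) × 65.4 / (72 × 3.032) = 7455.6 / 218.30 ≈ 34.2 mL/min
CrCl ≈ 34 mL/min.
merogliptin: 25–44 mL/min → 30% of 1200 mg = 360 mg.
tezomab: 15–74 mL/min → 50% of 400 mg = 200 mg.
Total = 360 + 200 = 560 mg.

560 mg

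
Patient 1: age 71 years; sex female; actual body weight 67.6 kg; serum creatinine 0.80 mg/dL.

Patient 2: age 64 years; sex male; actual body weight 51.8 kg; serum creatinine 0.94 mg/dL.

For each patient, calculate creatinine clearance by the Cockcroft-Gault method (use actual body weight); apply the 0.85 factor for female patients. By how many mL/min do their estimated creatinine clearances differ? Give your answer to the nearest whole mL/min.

Patient 1: CrCl = (140 − 71) × 67.6 / (72 × 0.8) × 0.85 = 4664.4 / 57.60 × 0.85 ≈ 68.8 mL/min
Patient 2: CrCl = (140 − 64) × 51.8 / (72 × 0.94) = 3936.8 / 67.68 ≈ 58.2 mL/min
|68.8 − 58.2| = 10.6 mL/min

11 mL/min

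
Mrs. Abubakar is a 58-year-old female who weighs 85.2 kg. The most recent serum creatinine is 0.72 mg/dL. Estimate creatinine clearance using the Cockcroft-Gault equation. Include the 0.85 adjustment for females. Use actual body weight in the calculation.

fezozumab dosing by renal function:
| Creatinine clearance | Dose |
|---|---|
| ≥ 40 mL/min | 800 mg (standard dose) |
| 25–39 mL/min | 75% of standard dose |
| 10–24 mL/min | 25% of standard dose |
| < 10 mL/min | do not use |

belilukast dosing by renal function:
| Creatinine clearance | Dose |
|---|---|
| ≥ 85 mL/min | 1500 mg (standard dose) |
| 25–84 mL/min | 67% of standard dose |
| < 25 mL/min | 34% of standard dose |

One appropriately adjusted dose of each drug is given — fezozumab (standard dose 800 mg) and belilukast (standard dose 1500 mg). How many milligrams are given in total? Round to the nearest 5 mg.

CrCl = (140 − 58) × 85.2 / (72 × 0.72) × 0.85 = 6986.4 / 51.84 × 0.85 ≈ 114.6 mL/min
CrCl ≈ 115 mL/min.
fezozumab: ≥ 40 mL/min → 100% of 800 mg = 800 mg.
belilukast: ≥ 85 mL/min → 100% of 1500 mg = 1500 mg.
Total = 800 + 1500 = 2300 mg.

2300 mg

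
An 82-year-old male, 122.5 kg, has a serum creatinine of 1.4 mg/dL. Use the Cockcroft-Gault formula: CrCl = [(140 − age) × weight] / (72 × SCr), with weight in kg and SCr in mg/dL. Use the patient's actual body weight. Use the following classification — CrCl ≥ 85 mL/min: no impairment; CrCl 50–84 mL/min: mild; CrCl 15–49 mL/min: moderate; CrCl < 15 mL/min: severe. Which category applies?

mild

CrCl = (140 − 82) × 122.5 / (72 × 1.4) = 7105.0 / 100.80 ≈ 70.5 mL/min
70 mL/min falls in the 'mild' range.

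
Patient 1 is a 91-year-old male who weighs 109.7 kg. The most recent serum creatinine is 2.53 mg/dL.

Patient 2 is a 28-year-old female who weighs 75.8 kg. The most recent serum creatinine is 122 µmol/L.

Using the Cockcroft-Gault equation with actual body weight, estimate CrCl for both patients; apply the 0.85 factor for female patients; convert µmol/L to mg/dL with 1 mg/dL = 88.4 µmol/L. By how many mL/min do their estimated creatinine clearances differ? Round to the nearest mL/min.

43 mL/min

Patient 1: CrCl = (140 − 91) × 109.7 / (72 × 2.53) = 5375.3 / 182.16 ≈ 29.5 mL/min
Patient 2: SCr = 122 / 88.4 = 1.38 mg/dL
Patient 2: CrCl = (140 − 28) × 75.8 / (72 × 1.38) × 0.85 = 8489.6 / 99.36 × 0.85 ≈ 72.6 mL/min
|29.5 − 72.6| = 43.1 mL/min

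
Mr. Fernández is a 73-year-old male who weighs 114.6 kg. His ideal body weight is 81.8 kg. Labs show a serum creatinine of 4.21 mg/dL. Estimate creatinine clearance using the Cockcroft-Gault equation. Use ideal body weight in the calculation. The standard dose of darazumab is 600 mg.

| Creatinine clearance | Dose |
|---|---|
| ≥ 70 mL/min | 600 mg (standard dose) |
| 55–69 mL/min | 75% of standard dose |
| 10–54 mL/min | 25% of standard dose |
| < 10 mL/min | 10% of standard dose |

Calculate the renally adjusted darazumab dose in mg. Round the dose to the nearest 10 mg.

150 mg

CrCl = (140 − 73) × 81.8 / (72 × 4.21) = 5480.6 / 303.12 ≈ 18.1 mL/min
CrCl ≈ 18 mL/min → bracket 10–54 mL/min.
25% of 600 mg = 150 mg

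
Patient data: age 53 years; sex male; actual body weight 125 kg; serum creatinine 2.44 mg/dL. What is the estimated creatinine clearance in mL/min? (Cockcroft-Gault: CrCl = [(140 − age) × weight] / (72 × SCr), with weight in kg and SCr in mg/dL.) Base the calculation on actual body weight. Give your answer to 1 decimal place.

61.9 mL/min

CrCl = (140 − 53) × 125 / (72 × 2.44) = 10875.0 / 175.68 ≈ 61.9 mL/min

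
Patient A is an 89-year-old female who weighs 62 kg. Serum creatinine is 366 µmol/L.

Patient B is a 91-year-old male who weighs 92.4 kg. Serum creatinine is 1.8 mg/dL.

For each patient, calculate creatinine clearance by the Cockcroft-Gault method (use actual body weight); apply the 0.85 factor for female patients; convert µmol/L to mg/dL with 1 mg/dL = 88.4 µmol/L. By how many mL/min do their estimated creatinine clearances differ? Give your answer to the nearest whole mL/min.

Patient A: SCr = 366 / 88.4 = 4.14 mg/dL
Patient A: CrCl = (140 − 89) × 62 / (72 × 4.14) × 0.85 = 3162.0 / 298.08 × 0.85 ≈ 9.0 mL/min
Patient B: CrCl = (140 − 91) × 92.4 / (72 × 1.8) = 4527.6 / 129.60 ≈ 34.9 mL/min
|9.0 − 34.9| = 25.9 mL/min

26 mL/min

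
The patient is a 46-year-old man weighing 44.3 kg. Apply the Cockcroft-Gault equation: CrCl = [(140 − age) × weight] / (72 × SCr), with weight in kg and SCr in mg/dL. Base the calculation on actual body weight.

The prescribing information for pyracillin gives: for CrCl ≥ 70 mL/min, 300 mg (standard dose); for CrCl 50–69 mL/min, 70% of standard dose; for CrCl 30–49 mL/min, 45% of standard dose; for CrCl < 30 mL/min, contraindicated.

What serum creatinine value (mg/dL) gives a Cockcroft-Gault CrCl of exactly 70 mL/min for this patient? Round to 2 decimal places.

0.83 mg/dL

Standard dose requires CrCl ≥ 70 mL/min.
Set (140 − 46) × 44.3 / (72 × SCr) = 70
SCr = (140 − 46) × 44.3 / (72 × 70) = 0.826 mg/dL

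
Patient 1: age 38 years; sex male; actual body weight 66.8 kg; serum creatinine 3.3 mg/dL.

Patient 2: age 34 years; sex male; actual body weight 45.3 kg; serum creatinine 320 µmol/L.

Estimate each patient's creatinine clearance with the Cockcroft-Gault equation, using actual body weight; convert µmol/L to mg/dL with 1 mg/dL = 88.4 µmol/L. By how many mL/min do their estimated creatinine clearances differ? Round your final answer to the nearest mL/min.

Patient 1: CrCl = (140 − 38) × 66.8 / (72 × 3.3) = 6813.6 / 237.60 ≈ 28.7 mL/min
Patient 2: SCr = 320 / 88.4 = 3.62 mg/dL
Patient 2: CrCl = (140 − 34) × 45.3 / (72 × 3.62) = 4801.8 / 260.64 ≈ 18.4 mL/min
|28.7 − 18.4| = 10.3 mL/min

10 mL/min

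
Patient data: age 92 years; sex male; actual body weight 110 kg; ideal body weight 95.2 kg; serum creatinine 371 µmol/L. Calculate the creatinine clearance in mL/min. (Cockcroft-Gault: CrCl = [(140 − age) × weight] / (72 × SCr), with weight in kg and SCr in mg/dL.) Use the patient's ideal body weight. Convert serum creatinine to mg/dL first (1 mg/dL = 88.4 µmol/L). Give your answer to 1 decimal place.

15.1 mL/min

SCr = 371 / 88.4 = 4.197 mg/dL
CrCl = (140 − 92) × 95.2 / (72 × 4.197) = 4569.6 / 302.18 ≈ 15.1 mL/min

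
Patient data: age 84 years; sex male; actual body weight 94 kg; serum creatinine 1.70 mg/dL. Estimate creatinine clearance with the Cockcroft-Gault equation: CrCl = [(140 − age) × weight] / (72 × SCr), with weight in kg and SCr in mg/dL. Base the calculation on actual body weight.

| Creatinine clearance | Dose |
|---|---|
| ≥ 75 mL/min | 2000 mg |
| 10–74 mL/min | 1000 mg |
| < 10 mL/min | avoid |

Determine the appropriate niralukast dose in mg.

1000 mg

CrCl = (140 − 84) × 94 / (72 × 1.7) = 5264.0 / 122.40 ≈ 43.0 mL/min
CrCl ≈ 43 mL/min → bracket 10–74 mL/min.
Dose for this bracket: 1000 mg.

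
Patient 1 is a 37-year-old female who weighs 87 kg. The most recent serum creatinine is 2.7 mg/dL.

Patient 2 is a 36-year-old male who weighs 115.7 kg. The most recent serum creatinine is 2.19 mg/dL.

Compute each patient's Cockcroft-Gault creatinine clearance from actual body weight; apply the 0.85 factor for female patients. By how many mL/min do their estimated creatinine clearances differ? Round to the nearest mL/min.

37 mL/min

Patient 1: CrCl = (140 − 37) × 87 / (72 × 2.7) × 0.85 = 8961.0 / 194.40 × 0.85 ≈ 39.2 mL/min
Patient 2: CrCl = (140 − 36) × 115.7 / (72 × 2.19) = 12032.8 / 157.68 ≈ 76.3 mL/min
|39.2 − 76.3| = 37.1 mL/min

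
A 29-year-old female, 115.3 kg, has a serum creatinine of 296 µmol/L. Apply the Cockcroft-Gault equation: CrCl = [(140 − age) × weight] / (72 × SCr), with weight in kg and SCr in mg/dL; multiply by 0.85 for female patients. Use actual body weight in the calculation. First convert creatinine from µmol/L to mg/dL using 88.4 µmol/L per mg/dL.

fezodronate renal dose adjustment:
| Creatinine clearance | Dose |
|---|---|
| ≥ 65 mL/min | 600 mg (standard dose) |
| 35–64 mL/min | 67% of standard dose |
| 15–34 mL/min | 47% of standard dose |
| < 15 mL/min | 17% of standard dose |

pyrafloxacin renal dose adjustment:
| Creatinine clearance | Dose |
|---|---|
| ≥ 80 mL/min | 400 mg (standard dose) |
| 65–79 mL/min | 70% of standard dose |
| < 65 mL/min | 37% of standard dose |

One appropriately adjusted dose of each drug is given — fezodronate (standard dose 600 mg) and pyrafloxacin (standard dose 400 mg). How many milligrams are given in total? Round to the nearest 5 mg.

550 mg

SCr = 296 / 88.4 = 3.348 mg/dL
CrCl = (140 − 29) × 115.3 / (72 × 3.348) × 0.85 = 12798.3 / 241.06 × 0.85 ≈ 45.1 mL/min
CrCl ≈ 45 mL/min.
fezodronate: 35–64 mL/min → 67% of 600 mg = 402 mg.
pyrafloxacin: < 65 mL/min → 37% of 400 mg = 148 mg.
Total = 402 + 148 = 550 mg.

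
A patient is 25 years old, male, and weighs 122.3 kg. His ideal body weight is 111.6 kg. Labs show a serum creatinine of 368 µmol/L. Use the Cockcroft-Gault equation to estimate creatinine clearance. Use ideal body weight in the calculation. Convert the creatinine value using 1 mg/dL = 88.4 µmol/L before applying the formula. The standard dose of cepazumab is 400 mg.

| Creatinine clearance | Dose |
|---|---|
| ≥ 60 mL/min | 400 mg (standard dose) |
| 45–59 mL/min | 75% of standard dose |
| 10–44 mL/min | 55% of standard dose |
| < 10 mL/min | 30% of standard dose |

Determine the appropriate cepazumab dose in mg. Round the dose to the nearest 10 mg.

SCr = 368 / 88.4 = 4.163 mg/dL
CrCl = (140 − 25) × 111.6 / (72 × 4.163) = 12834.0 / 299.74 ≈ 42.8 mL/min
CrCl ≈ 43 mL/min → bracket 10–44 mL/min.
55% of 400 mg = 220 mg

220 mg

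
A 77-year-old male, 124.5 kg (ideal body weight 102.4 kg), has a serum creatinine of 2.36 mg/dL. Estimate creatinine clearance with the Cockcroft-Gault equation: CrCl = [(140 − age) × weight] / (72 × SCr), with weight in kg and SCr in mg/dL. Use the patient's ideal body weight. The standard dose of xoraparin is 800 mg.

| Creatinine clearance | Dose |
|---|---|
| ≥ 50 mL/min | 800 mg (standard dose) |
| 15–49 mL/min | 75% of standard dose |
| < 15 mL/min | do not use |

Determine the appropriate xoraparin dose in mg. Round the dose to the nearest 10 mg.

CrCl = (140 − 77) × 102.4 / (72 × 2.36) = 6451.2 / 169.92 ≈ 38.0 mL/min
CrCl ≈ 38 mL/min → bracket 15–49 mL/min.
75% of 800 mg = 600 mg

600 mg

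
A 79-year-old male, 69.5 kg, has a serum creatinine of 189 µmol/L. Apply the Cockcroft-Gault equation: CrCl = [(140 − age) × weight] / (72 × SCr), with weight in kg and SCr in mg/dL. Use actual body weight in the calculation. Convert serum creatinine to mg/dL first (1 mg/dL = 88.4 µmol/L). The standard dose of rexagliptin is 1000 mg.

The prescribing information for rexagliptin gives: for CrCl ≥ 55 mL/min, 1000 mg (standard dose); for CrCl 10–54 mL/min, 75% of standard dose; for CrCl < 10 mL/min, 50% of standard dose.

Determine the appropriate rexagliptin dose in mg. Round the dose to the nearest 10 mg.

750 mg

SCr = 189 / 88.4 = 2.138 mg/dL
CrCl = (140 − 79) × 69.5 / (72 × 2.138) = 4239.5 / 153.94 ≈ 27.5 mL/min
CrCl ≈ 28 mL/min → bracket 10–54 mL/min.
75% of 1000 mg = 750 mg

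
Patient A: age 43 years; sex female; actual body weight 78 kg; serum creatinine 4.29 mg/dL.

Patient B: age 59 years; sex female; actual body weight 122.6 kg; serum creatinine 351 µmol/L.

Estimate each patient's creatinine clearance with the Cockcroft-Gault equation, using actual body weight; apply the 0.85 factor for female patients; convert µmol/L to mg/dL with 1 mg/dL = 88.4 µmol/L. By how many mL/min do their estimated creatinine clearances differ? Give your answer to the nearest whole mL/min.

9 mL/min

Patient A: CrCl = (140 − 43) × 78 / (72 × 4.29) × 0.85 = 7566.0 / 308.88 × 0.85 ≈ 20.8 mL/min
Patient B: SCr = 351 / 88.4 = 3.971 mg/dL
Patient B: CrCl = (140 − 59) × 122.6 / (72 × 3.971) × 0.85 = 9930.6 / 285.91 × 0.85 ≈ 29.5 mL/min
|20.8 − 29.5| = 8.7 mL/min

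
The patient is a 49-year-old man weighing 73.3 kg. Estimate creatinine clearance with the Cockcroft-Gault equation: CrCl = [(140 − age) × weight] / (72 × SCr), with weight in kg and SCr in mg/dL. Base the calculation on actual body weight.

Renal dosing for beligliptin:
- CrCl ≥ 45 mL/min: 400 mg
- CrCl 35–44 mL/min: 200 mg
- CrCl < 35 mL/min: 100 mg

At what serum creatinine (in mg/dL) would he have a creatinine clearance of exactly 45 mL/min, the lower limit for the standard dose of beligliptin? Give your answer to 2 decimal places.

Standard dose requires CrCl ≥ 45 mL/min.
Set (140 − 49) × 73.3 / (72 × SCr) = 45
SCr = (140 − 49) × 73.3 / (72 × 45) = 2.059 mg/dL

2.06 mg/dL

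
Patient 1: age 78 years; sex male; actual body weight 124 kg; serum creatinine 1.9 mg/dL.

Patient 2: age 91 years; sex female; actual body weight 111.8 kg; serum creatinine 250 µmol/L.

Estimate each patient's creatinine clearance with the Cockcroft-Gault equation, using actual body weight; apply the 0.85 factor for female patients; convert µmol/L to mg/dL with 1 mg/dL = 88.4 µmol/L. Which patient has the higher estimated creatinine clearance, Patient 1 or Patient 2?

Patient 1: CrCl = (140 − 78) × 124 / (72 × 1.9) = 7688.0 / 136.80 ≈ 56.2 mL/min
Patient 2: SCr = 250 / 88.4 = 2.828 mg/dL
Patient 2: CrCl = (140 − 91) × 111.8 / (72 × 2.828) × 0.85 = 5478.2 / 203.62 × 0.85 ≈ 22.9 mL/min
56.2 vs 22.9 mL/min → Patient 1 is higher.

Patient 1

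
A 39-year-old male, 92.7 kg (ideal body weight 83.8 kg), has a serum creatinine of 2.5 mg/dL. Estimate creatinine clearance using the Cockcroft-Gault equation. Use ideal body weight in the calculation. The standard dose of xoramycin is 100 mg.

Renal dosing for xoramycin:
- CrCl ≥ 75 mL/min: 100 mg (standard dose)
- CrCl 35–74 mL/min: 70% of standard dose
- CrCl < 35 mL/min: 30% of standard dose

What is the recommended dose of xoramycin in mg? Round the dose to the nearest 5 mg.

70 mg

CrCl = (140 − 39) × 83.8 / (72 × 2.5) = 8463.8 / 180.00 ≈ 47.0 mL/min
CrCl ≈ 47 mL/min → bracket 35–74 mL/min.
70% of 100 mg = 70 mg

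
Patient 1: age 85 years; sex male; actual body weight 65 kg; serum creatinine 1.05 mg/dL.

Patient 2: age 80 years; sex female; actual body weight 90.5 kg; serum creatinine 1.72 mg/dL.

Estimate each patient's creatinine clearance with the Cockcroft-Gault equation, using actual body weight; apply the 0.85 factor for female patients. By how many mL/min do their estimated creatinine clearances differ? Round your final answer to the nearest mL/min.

10 mL/min

Patient 1: CrCl = (140 − 85) × 65 / (72 × 1.05) = 3575.0 / 75.60 ≈ 47.3 mL/min
Patient 2: CrCl = (140 − 80) × 90.5 / (72 × 1.72) × 0.85 = 5430.0 / 123.84 × 0.85 ≈ 37.3 mL/min
|47.3 − 37.3| = 10.0 mL/min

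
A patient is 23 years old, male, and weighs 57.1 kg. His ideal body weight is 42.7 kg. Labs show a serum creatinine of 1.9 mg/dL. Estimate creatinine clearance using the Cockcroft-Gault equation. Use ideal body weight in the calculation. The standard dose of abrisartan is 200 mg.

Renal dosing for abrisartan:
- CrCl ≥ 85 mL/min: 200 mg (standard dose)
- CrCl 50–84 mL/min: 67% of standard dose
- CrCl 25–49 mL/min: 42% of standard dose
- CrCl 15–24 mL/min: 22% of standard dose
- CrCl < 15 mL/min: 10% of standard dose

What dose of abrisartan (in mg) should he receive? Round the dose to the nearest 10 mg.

CrCl = (140 − 23) × 42.7 / (72 × 1.9) = 4995.9 / 136.80 ≈ 36.5 mL/min
CrCl ≈ 37 mL/min → bracket 25–49 mL/min.
42% of 200 mg = 84 mg → 80 mg

80 mg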